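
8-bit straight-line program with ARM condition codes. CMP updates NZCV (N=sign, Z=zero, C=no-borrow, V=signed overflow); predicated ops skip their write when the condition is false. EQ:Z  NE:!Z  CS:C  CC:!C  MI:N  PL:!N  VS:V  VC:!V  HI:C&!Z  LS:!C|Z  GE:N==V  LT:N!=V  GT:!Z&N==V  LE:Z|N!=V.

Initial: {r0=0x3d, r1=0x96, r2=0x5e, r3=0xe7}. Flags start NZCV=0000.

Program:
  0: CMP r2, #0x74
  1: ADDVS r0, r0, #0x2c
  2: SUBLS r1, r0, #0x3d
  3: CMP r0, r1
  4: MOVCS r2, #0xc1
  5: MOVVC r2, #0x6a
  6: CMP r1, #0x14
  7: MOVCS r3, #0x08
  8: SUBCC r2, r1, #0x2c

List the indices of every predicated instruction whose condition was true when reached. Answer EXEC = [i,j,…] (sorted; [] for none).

EXEC = [2,4,5,8]

0: ✓ CMP  NZCV=1000
1: · ADDVS
2: ✓ SUBLS  r1←0x00
3: ✓ CMP  NZCV=0010
4: ✓ MOVCS  r2←0xc1
5: ✓ MOVVC  r2←0x6a
6: ✓ CMP  NZCV=1000
7: · MOVCS
8: ✓ SUBCC  r2←0xd4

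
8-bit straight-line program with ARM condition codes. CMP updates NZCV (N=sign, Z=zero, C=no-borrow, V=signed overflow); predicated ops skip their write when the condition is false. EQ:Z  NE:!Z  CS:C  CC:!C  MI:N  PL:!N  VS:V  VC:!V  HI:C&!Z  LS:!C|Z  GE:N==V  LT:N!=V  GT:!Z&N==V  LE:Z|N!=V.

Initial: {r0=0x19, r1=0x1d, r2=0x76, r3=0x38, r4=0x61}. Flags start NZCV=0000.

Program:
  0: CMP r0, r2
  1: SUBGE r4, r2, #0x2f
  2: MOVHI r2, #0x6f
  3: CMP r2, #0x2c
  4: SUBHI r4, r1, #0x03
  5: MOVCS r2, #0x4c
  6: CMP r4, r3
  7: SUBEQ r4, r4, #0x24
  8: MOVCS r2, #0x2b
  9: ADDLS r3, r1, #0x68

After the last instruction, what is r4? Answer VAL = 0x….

VAL = 0x1a

0: ✓ CMP  NZCV=1000
1: · SUBGE
2: · MOVHI
3: ✓ CMP  NZCV=0010
4: ✓ SUBHI  r4←0x1a
5: ✓ MOVCS  r2←0x4c
6: ✓ CMP  NZCV=1000
7: · SUBEQ
8: · MOVCS
9: ✓ ADDLS  r3←0x85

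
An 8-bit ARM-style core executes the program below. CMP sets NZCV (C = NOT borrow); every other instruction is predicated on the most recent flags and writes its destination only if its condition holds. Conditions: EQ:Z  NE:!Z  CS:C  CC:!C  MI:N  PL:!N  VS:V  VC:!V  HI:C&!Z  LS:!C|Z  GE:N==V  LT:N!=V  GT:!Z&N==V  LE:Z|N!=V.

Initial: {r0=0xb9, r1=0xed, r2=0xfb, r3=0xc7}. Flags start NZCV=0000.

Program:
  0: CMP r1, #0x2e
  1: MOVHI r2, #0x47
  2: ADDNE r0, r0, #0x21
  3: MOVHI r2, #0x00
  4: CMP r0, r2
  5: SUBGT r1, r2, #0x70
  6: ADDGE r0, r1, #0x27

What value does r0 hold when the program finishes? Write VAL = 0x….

0: ✓ CMP  NZCV=1010
1: ✓ MOVHI  r2←0x47
2: ✓ ADDNE  r0←0xda
3: ✓ MOVHI  r2←0x00
4: ✓ CMP  NZCV=1010
5: · SUBGT
6: · ADDGE

VAL = 0xda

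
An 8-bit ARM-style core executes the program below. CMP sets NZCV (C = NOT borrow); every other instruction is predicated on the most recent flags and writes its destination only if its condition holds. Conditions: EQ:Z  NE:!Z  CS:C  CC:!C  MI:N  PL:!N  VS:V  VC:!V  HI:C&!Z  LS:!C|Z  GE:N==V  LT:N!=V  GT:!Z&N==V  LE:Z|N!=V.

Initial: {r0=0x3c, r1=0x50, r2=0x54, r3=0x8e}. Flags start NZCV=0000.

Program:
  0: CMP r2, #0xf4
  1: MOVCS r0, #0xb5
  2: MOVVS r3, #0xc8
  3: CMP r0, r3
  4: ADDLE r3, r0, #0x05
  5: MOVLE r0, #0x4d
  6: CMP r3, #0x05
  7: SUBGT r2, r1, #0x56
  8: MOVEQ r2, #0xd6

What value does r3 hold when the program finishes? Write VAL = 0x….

VAL = 0x8e

[0] flags=0000 → (cmp)
[1] flags=0000 CS?F → skip
[2] flags=0000 VS?F → skip
[3] flags=1001 → (cmp)
[4] flags=1001 LE?F → skip
[5] flags=1001 LE?F → skip
[6] flags=1010 → (cmp)
[7] flags=1010 GT?F → skip
[8] flags=1010 EQ?F → skip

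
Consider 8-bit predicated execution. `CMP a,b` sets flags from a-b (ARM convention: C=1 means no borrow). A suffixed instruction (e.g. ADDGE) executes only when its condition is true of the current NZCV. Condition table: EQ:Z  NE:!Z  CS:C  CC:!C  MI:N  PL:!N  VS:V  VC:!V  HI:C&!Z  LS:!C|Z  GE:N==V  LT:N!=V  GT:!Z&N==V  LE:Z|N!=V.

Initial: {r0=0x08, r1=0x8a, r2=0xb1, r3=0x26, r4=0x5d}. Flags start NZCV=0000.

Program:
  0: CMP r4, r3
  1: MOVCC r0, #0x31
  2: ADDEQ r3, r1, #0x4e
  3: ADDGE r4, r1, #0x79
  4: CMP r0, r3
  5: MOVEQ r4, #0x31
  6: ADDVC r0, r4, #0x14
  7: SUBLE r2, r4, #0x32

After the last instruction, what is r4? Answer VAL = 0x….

VAL = 0x03

0: ✓ CMP  NZCV=0010
1: · MOVCC
2: · ADDEQ
3: ✓ ADDGE  r4←0x03
4: ✓ CMP  NZCV=1000
5: · MOVEQ
6: ✓ ADDVC  r0←0x17
7: ✓ SUBLE  r2←0xd1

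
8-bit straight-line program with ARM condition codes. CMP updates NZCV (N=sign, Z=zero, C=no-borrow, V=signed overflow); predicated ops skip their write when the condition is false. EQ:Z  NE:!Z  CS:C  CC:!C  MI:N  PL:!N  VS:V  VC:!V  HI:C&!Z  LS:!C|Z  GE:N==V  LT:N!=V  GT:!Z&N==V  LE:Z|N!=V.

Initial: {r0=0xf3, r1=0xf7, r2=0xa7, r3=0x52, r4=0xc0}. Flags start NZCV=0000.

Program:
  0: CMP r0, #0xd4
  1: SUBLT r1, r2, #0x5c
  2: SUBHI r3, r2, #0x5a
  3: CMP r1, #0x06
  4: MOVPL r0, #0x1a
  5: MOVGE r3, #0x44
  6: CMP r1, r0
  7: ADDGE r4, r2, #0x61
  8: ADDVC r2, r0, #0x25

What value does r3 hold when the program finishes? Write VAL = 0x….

[0] flags=0010 → (cmp)
[1] flags=0010 LT?F → skip
[2] flags=0010 HI?T → r3=0x4d
[3] flags=1010 → (cmp)
[4] flags=1010 PL?F → skip
[5] flags=1010 GE?F → skip
[6] flags=0010 → (cmp)
[7] flags=0010 GE?T → r4=0x08
[8] flags=0010 VC?T → r2=0x18

VAL = 0x4d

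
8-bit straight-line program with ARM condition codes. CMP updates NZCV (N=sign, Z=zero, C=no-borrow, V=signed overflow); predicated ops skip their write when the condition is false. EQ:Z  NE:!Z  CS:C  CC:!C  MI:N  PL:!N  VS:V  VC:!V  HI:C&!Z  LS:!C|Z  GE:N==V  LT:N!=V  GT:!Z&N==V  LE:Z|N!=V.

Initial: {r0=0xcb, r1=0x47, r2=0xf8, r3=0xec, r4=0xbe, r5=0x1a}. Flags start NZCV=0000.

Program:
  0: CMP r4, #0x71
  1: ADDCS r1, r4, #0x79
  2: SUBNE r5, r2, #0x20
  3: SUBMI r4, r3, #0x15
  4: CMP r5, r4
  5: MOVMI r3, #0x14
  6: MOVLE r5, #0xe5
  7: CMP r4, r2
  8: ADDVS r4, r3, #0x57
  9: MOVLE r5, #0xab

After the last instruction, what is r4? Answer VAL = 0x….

0: ✓ CMP  NZCV=0011
1: ✓ ADDCS  r1←0x37
2: ✓ SUBNE  r5←0xd8
3: · SUBMI
4: ✓ CMP  NZCV=0010
5: · MOVMI
6: · MOVLE
7: ✓ CMP  NZCV=1000
8: · ADDVS
9: ✓ MOVLE  r5←0xab

VAL = 0xbe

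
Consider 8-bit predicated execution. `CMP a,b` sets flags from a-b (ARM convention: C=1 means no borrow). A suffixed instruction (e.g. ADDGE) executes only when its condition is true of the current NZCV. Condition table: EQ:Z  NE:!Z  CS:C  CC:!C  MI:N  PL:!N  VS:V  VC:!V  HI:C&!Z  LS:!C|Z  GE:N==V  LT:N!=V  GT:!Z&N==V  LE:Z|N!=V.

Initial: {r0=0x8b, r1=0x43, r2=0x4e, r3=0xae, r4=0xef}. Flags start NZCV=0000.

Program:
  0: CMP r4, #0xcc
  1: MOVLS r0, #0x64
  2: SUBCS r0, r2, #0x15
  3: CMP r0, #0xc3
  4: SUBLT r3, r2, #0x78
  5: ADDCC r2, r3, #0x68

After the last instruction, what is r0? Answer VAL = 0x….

VAL = 0x39

0: ✓ CMP  NZCV=0010
1: · MOVLS
2: ✓ SUBCS  r0←0x39
3: ✓ CMP  NZCV=0000
4: · SUBLT
5: ✓ ADDCC  r2←0x16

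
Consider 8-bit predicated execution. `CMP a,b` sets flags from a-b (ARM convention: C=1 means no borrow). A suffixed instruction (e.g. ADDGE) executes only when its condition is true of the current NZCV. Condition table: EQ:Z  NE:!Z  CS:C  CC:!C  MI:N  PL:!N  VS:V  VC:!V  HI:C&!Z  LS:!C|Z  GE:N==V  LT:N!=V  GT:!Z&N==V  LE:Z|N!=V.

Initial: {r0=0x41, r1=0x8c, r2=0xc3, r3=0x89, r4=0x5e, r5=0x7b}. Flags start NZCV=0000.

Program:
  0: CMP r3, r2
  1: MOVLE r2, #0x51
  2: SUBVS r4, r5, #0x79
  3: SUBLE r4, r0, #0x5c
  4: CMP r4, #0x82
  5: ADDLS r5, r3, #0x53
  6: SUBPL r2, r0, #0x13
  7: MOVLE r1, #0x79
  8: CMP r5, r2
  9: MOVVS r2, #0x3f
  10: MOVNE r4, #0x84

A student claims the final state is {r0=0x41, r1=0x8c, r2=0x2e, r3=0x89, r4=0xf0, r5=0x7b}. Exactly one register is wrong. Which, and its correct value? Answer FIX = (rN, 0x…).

FIX = (r4, 0x84)

0: ✓ CMP  NZCV=1000
1: ✓ MOVLE  r2←0x51
2: · SUBVS
3: ✓ SUBLE  r4←0xe5
4: ✓ CMP  NZCV=0010
5: · ADDLS
6: ✓ SUBPL  r2←0x2e
7: · MOVLE
8: ✓ CMP  NZCV=0010
9: · MOVVS
10: ✓ MOVNE  r4←0x84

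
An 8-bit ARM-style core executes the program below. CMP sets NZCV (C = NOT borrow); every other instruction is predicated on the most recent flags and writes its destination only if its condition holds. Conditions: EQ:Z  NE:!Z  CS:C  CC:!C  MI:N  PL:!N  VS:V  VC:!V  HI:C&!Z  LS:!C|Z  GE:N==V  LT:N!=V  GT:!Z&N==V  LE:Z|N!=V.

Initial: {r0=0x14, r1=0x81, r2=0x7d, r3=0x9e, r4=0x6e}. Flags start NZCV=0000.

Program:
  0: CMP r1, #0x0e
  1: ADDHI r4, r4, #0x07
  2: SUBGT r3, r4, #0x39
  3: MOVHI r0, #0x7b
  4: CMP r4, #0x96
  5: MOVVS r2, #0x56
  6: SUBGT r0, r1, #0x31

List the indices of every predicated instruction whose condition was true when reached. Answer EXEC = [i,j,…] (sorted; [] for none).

[0] flags=0011 → (cmp)
[1] flags=0011 HI?T → r4=0x75
[2] flags=0011 GT?F → skip
[3] flags=0011 HI?T → r0=0x7b
[4] flags=1001 → (cmp)
[5] flags=1001 VS?T → r2=0x56
[6] flags=1001 GT?T → r0=0x50

EXEC = [1,3,5,6]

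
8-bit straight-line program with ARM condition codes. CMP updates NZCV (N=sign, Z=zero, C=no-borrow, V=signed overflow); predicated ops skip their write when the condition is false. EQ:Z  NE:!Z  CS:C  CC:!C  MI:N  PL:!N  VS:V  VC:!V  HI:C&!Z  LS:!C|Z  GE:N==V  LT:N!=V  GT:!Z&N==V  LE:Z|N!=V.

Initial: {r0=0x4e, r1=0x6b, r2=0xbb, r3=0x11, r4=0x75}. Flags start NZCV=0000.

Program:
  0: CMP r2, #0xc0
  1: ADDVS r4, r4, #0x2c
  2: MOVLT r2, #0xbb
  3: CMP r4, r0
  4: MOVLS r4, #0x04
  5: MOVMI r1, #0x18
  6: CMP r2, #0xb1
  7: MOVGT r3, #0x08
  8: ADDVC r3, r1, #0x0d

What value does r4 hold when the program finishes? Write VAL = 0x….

0: ✓ CMP  NZCV=1000
1: · ADDVS
2: ✓ MOVLT  r2←0xbb
3: ✓ CMP  NZCV=0010
4: · MOVLS
5: · MOVMI
6: ✓ CMP  NZCV=0010
7: ✓ MOVGT  r3←0x08
8: ✓ ADDVC  r3←0x78

VAL = 0x75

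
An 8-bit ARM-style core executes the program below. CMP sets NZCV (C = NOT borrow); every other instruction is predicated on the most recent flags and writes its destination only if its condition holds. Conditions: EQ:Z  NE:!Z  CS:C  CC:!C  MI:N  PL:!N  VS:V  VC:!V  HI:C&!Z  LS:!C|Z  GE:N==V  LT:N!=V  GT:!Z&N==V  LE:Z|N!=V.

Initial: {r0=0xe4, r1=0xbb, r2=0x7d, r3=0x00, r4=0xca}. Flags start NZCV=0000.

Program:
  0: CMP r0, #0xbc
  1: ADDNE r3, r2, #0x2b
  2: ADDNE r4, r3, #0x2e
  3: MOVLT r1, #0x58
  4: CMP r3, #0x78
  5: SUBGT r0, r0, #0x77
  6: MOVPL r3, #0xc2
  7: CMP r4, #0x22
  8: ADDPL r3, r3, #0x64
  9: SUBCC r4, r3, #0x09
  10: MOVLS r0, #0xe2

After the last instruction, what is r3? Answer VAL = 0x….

0: ✓ CMP  NZCV=0010
1: ✓ ADDNE  r3←0xa8
2: ✓ ADDNE  r4←0xd6
3: · MOVLT
4: ✓ CMP  NZCV=0011
5: · SUBGT
6: ✓ MOVPL  r3←0xc2
7: ✓ CMP  NZCV=1010
8: · ADDPL
9: · SUBCC
10: · MOVLS

VAL = 0xc2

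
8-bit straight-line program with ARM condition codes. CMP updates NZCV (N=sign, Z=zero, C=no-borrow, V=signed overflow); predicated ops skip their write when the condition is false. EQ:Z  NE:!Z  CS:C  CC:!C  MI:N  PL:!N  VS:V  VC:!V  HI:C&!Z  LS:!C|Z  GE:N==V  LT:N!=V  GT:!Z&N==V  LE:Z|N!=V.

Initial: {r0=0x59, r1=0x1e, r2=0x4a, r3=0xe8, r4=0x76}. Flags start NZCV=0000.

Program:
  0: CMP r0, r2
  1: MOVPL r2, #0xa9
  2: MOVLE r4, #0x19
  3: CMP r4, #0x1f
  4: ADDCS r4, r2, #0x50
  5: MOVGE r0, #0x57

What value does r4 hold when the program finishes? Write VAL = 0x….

VAL = 0xf9

[0] flags=0010 → (cmp)
[1] flags=0010 PL?T → r2=0xa9
[2] flags=0010 LE?F → skip
[3] flags=0010 → (cmp)
[4] flags=0010 CS?T → r4=0xf9
[5] flags=0010 GE?T → r0=0x57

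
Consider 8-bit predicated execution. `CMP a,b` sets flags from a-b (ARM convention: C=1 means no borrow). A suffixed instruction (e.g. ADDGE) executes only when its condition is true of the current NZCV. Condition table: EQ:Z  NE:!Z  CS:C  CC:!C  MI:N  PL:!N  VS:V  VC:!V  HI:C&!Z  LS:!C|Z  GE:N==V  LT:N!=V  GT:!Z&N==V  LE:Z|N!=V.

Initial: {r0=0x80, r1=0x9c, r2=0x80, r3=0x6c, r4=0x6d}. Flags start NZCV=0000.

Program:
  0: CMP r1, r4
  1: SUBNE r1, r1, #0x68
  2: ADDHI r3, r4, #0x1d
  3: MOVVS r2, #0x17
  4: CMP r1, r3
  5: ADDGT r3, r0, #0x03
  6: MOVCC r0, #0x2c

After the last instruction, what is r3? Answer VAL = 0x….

[0] flags=0011 → (cmp)
[1] flags=0011 NE?T → r1=0x34
[2] flags=0011 HI?T → r3=0x8a
[3] flags=0011 VS?T → r2=0x17
[4] flags=1001 → (cmp)
[5] flags=1001 GT?T → r3=0x83
[6] flags=1001 CC?T → r0=0x2c

VAL = 0x83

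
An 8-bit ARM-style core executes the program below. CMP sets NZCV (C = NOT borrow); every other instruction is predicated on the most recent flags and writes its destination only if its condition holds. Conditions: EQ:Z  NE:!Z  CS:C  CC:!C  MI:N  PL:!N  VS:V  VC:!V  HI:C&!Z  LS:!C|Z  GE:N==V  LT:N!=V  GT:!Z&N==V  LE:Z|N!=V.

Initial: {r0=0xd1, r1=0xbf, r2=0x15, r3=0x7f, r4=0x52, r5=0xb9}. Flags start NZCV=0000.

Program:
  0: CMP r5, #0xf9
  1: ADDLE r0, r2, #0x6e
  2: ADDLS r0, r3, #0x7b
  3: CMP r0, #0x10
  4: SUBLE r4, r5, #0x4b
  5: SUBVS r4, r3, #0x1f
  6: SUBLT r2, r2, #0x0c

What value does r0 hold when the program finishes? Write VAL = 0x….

[0] flags=1000 → (cmp)
[1] flags=1000 LE?T → r0=0x83
[2] flags=1000 LS?T → r0=0xfa
[3] flags=1010 → (cmp)
[4] flags=1010 LE?T → r4=0x6e
[5] flags=1010 VS?F → skip
[6] flags=1010 LT?T → r2=0x09

VAL = 0xfa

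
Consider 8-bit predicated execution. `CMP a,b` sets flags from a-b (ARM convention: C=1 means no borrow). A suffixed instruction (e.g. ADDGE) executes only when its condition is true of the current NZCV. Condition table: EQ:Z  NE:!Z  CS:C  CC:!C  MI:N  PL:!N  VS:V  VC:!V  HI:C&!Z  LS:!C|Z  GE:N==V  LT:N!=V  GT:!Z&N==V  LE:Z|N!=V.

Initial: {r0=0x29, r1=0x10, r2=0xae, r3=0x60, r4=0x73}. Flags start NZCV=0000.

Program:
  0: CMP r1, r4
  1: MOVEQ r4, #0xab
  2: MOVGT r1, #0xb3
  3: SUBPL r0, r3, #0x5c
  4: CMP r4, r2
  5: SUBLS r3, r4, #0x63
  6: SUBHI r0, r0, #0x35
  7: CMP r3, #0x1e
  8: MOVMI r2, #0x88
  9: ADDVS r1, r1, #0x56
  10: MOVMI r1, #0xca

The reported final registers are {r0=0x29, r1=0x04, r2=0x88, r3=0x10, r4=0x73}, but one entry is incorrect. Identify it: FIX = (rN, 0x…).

0: ✓ CMP  NZCV=1000
1: · MOVEQ
2: · MOVGT
3: · SUBPL
4: ✓ CMP  NZCV=1001
5: ✓ SUBLS  r3←0x10
6: · SUBHI
7: ✓ CMP  NZCV=1000
8: ✓ MOVMI  r2←0x88
9: · ADDVS
10: ✓ MOVMI  r1←0xca

FIX = (r1, 0xca)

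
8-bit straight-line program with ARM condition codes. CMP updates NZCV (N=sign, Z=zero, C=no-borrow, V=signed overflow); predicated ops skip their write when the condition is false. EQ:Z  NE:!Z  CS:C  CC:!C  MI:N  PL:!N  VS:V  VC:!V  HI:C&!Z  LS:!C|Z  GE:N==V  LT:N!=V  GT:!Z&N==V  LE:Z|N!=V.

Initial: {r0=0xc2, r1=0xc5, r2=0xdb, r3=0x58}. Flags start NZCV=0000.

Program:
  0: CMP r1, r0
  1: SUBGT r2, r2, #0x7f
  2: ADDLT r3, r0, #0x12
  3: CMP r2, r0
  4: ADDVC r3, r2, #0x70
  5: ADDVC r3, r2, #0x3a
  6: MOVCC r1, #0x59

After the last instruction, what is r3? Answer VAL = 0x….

[0] flags=0010 → (cmp)
[1] flags=0010 GT?T → r2=0x5c
[2] flags=0010 LT?F → skip
[3] flags=1001 → (cmp)
[4] flags=1001 VC?F → skip
[5] flags=1001 VC?F → skip
[6] flags=1001 CC?T → r1=0x59

VAL = 0x58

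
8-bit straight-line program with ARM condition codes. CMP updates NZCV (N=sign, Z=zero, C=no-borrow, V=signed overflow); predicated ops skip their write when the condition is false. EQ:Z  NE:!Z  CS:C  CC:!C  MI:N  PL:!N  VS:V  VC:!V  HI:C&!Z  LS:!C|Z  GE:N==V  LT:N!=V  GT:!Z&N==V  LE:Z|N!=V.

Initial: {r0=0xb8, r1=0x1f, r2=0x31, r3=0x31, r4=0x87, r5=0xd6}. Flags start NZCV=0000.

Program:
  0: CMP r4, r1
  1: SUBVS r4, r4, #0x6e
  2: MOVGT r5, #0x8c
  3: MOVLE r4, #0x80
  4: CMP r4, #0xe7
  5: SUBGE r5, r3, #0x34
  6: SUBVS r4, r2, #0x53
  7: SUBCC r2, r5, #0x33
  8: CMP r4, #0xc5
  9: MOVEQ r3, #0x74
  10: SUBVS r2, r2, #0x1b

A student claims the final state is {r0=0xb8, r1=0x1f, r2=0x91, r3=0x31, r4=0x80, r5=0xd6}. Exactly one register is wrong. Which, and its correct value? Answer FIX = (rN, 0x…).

FIX = (r2, 0xa3)

0: ✓ CMP  NZCV=0011
1: ✓ SUBVS  r4←0x19
2: · MOVGT
3: ✓ MOVLE  r4←0x80
4: ✓ CMP  NZCV=1000
5: · SUBGE
6: · SUBVS
7: ✓ SUBCC  r2←0xa3
8: ✓ CMP  NZCV=1000
9: · MOVEQ
10: · SUBVS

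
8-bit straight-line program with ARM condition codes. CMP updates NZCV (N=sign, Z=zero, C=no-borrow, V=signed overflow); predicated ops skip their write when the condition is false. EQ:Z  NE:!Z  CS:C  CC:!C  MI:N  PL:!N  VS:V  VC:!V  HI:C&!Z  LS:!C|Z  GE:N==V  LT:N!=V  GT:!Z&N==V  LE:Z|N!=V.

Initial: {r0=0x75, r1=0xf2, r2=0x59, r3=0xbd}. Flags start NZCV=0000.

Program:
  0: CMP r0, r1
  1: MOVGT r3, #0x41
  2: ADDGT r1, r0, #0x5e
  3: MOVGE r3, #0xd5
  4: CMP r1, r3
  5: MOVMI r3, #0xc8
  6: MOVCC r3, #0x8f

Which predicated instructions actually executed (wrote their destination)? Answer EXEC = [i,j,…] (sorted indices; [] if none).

EXEC = [1,2,3,5,6]

[0] flags=1001 → (cmp)
[1] flags=1001 GT?T → r3=0x41
[2] flags=1001 GT?T → r1=0xd3
[3] flags=1001 GE?T → r3=0xd5
[4] flags=1000 → (cmp)
[5] flags=1000 MI?T → r3=0xc8
[6] flags=1000 CC?T → r3=0x8f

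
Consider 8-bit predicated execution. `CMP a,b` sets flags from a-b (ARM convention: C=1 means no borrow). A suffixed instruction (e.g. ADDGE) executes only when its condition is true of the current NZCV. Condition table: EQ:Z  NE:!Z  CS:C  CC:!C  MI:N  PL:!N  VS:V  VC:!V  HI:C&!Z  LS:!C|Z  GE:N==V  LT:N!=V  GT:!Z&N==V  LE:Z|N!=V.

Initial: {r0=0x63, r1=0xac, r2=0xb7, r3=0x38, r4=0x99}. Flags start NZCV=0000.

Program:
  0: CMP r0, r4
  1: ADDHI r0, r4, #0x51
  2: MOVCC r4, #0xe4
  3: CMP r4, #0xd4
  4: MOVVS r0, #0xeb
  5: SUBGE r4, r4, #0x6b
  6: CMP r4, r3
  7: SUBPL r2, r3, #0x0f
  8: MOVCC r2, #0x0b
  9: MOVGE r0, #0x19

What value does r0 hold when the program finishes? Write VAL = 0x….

0: ✓ CMP  NZCV=1001
1: · ADDHI
2: ✓ MOVCC  r4←0xe4
3: ✓ CMP  NZCV=0010
4: · MOVVS
5: ✓ SUBGE  r4←0x79
6: ✓ CMP  NZCV=0010
7: ✓ SUBPL  r2←0x29
8: · MOVCC
9: ✓ MOVGE  r0←0x19

VAL = 0x19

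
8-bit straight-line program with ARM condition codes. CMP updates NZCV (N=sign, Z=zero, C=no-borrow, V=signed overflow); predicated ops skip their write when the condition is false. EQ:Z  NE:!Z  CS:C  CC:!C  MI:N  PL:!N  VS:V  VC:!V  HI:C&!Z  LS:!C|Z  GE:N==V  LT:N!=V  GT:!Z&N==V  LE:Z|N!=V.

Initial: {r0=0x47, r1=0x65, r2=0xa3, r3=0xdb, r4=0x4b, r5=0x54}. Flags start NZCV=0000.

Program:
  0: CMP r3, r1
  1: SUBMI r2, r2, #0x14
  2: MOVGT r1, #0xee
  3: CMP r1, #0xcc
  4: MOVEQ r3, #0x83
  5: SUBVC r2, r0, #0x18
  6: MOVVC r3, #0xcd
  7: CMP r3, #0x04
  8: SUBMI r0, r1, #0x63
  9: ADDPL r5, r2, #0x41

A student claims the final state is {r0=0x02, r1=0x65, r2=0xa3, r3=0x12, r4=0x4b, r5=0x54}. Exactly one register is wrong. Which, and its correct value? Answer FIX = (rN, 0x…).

[0] flags=0011 → (cmp)
[1] flags=0011 MI?F → skip
[2] flags=0011 GT?F → skip
[3] flags=1001 → (cmp)
[4] flags=1001 EQ?F → skip
[5] flags=1001 VC?F → skip
[6] flags=1001 VC?F → skip
[7] flags=1010 → (cmp)
[8] flags=1010 MI?T → r0=0x02
[9] flags=1010 PL?F → skip

FIX = (r3, 0xdb)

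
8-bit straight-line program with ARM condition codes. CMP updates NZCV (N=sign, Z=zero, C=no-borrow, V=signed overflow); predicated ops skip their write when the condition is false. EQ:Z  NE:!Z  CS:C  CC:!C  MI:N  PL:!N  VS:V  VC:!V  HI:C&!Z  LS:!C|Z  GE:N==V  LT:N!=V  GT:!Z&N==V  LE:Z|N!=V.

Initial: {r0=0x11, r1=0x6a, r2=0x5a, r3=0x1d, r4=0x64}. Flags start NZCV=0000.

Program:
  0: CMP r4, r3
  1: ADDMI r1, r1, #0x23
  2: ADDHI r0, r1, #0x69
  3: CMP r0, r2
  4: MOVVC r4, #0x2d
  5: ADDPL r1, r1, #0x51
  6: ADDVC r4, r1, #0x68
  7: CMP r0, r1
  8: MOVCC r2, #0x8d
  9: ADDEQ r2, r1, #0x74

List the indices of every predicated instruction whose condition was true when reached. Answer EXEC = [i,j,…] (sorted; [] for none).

EXEC = [2,5]

0: ✓ CMP  NZCV=0010
1: · ADDMI
2: ✓ ADDHI  r0←0xd3
3: ✓ CMP  NZCV=0011
4: · MOVVC
5: ✓ ADDPL  r1←0xbb
6: · ADDVC
7: ✓ CMP  NZCV=0010
8: · MOVCC
9: · ADDEQ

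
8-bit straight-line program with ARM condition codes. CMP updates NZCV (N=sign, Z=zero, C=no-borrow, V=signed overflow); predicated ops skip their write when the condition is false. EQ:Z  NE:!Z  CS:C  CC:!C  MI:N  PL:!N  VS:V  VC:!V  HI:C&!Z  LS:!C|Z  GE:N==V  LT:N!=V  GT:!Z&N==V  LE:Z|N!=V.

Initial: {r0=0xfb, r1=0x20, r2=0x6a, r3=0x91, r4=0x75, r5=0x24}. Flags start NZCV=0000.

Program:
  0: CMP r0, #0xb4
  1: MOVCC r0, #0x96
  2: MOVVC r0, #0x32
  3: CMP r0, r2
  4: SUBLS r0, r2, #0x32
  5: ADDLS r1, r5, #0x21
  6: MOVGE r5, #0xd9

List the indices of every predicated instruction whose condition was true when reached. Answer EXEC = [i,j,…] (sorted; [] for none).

EXEC = [2,4,5]

0: ✓ CMP  NZCV=0010
1: · MOVCC
2: ✓ MOVVC  r0←0x32
3: ✓ CMP  NZCV=1000
4: ✓ SUBLS  r0←0x38
5: ✓ ADDLS  r1←0x45
6: · MOVGE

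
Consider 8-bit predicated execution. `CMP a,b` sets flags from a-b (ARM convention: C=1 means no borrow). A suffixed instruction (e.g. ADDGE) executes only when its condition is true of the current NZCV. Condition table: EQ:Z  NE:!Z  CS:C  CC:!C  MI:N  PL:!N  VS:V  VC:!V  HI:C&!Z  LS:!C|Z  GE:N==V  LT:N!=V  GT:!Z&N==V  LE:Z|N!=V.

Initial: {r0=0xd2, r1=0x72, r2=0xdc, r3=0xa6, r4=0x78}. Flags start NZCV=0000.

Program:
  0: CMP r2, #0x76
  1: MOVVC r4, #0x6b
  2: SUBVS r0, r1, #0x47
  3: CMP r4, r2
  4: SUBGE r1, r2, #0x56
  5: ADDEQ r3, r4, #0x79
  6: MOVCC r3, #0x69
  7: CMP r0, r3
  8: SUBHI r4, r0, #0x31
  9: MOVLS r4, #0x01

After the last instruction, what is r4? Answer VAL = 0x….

VAL = 0x01

0: ✓ CMP  NZCV=0011
1: · MOVVC
2: ✓ SUBVS  r0←0x2b
3: ✓ CMP  NZCV=1001
4: ✓ SUBGE  r1←0x86
5: · ADDEQ
6: ✓ MOVCC  r3←0x69
7: ✓ CMP  NZCV=1000
8: · SUBHI
9: ✓ MOVLS  r4←0x01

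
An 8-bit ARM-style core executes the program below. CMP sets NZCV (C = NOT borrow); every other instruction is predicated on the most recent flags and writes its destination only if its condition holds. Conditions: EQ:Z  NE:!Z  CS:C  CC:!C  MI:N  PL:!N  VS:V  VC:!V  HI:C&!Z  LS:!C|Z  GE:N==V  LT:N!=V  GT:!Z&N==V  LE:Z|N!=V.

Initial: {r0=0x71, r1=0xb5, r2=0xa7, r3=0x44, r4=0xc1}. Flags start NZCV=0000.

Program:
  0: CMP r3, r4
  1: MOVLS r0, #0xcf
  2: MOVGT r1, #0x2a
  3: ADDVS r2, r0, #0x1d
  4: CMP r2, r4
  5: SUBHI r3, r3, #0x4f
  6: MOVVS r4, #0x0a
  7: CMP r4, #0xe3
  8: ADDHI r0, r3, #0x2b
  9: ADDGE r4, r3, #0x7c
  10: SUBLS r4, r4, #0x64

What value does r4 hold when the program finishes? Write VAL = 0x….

VAL = 0x5d

0: ✓ CMP  NZCV=1001
1: ✓ MOVLS  r0←0xcf
2: ✓ MOVGT  r1←0x2a
3: ✓ ADDVS  r2←0xec
4: ✓ CMP  NZCV=0010
5: ✓ SUBHI  r3←0xf5
6: · MOVVS
7: ✓ CMP  NZCV=1000
8: · ADDHI
9: · ADDGE
10: ✓ SUBLS  r4←0x5d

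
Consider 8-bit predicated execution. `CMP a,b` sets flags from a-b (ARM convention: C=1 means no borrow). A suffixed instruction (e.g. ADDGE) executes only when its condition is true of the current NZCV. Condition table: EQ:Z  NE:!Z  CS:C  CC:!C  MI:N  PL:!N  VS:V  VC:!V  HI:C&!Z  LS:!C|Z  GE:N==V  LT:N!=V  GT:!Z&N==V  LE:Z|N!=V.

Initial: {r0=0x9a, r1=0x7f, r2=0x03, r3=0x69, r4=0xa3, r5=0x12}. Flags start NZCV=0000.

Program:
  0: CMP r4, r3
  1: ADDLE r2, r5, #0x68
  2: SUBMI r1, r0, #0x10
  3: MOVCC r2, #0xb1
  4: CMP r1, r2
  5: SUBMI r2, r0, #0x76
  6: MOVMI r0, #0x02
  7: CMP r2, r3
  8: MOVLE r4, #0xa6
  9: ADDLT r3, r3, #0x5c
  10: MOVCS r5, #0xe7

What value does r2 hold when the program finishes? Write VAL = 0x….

VAL = 0x7a

0: ✓ CMP  NZCV=0011
1: ✓ ADDLE  r2←0x7a
2: · SUBMI
3: · MOVCC
4: ✓ CMP  NZCV=0010
5: · SUBMI
6: · MOVMI
7: ✓ CMP  NZCV=0010
8: · MOVLE
9: · ADDLT
10: ✓ MOVCS  r5←0xe7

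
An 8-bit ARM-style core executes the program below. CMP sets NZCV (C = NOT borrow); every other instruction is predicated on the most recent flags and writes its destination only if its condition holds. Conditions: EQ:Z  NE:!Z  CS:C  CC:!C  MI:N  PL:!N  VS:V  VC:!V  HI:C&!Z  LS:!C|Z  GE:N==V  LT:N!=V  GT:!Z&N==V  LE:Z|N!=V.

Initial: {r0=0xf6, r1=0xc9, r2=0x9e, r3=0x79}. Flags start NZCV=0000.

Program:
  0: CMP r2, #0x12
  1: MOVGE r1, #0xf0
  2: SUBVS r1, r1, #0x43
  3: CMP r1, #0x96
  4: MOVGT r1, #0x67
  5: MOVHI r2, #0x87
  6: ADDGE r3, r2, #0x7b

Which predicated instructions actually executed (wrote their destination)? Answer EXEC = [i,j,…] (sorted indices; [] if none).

EXEC = [4,5,6]

[0] flags=1010 → (cmp)
[1] flags=1010 GE?F → skip
[2] flags=1010 VS?F → skip
[3] flags=0010 → (cmp)
[4] flags=0010 GT?T → r1=0x67
[5] flags=0010 HI?T → r2=0x87
[6] flags=0010 GE?T → r3=0x02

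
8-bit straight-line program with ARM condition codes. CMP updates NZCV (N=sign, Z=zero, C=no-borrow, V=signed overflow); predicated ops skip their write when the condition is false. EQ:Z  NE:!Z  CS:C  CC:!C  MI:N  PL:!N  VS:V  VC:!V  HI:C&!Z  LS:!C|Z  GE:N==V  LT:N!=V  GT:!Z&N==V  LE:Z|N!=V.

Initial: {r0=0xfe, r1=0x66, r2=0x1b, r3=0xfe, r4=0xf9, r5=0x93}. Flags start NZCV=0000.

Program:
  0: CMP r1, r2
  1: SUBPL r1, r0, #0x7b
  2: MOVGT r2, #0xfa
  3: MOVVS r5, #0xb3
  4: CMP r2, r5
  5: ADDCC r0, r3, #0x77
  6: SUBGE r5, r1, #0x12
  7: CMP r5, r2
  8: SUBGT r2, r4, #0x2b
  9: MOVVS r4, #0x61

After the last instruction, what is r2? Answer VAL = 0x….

VAL = 0xce

0: ✓ CMP  NZCV=0010
1: ✓ SUBPL  r1←0x83
2: ✓ MOVGT  r2←0xfa
3: · MOVVS
4: ✓ CMP  NZCV=0010
5: · ADDCC
6: ✓ SUBGE  r5←0x71
7: ✓ CMP  NZCV=0000
8: ✓ SUBGT  r2←0xce
9: · MOVVS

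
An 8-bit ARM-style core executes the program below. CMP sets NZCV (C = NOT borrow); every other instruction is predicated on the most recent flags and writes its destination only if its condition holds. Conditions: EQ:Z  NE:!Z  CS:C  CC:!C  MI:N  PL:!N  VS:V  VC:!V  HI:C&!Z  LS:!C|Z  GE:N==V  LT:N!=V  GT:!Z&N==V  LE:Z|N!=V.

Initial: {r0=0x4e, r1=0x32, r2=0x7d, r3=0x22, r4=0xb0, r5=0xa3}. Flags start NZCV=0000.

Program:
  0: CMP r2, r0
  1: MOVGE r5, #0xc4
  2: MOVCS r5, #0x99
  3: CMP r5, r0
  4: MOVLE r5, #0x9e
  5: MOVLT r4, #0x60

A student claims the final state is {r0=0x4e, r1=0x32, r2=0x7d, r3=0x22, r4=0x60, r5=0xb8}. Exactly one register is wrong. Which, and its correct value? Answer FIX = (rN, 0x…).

FIX = (r5, 0x9e)

[0] flags=0010 → (cmp)
[1] flags=0010 GE?T → r5=0xc4
[2] flags=0010 CS?T → r5=0x99
[3] flags=0011 → (cmp)
[4] flags=0011 LE?T → r5=0x9e
[5] flags=0011 LT?T → r4=0x60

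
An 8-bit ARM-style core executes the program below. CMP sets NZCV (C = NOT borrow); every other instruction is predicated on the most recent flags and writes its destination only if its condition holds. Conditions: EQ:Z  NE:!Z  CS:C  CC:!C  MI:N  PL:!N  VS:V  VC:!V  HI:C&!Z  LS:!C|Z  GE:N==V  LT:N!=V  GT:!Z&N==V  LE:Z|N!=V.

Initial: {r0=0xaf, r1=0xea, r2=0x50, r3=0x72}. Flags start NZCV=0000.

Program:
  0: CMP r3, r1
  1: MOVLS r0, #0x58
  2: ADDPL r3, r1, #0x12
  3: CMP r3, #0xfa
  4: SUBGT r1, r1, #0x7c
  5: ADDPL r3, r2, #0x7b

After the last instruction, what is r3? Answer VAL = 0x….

[0] flags=1001 → (cmp)
[1] flags=1001 LS?T → r0=0x58
[2] flags=1001 PL?F → skip
[3] flags=0000 → (cmp)
[4] flags=0000 GT?T → r1=0x6e
[5] flags=0000 PL?T → r3=0xcb

VAL = 0xcb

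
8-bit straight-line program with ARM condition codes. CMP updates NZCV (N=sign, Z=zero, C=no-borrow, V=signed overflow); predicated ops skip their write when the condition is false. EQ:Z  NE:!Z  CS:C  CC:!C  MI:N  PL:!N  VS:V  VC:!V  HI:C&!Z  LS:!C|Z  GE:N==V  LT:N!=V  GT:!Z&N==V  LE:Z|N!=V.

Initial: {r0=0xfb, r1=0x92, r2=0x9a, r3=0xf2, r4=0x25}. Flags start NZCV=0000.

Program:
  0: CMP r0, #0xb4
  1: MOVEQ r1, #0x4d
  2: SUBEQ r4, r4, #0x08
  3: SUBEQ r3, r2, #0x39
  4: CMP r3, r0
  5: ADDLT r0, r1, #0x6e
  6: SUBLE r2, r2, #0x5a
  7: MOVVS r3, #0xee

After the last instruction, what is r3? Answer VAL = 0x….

VAL = 0xf2

[0] flags=0010 → (cmp)
[1] flags=0010 EQ?F → skip
[2] flags=0010 EQ?F → skip
[3] flags=0010 EQ?F → skip
[4] flags=1000 → (cmp)
[5] flags=1000 LT?T → r0=0x00
[6] flags=1000 LE?T → r2=0x40
[7] flags=1000 VS?F → skip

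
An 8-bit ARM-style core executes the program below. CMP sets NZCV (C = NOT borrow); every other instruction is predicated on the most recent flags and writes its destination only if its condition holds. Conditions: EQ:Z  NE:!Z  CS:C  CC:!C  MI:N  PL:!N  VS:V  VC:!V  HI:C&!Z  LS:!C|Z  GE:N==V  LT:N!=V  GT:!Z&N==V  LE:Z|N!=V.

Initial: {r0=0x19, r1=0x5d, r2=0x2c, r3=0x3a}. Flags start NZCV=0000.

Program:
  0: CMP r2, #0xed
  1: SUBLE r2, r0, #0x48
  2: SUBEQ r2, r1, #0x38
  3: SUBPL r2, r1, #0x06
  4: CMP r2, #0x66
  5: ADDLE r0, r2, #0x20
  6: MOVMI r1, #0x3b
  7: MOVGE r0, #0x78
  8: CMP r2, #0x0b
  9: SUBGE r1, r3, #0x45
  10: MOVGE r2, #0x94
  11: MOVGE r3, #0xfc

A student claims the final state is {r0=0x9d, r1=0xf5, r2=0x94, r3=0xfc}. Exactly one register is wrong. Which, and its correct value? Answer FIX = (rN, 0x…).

[0] flags=0000 → (cmp)
[1] flags=0000 LE?F → skip
[2] flags=0000 EQ?F → skip
[3] flags=0000 PL?T → r2=0x57
[4] flags=1000 → (cmp)
[5] flags=1000 LE?T → r0=0x77
[6] flags=1000 MI?T → r1=0x3b
[7] flags=1000 GE?F → skip
[8] flags=0010 → (cmp)
[9] flags=0010 GE?T → r1=0xf5
[10] flags=0010 GE?T → r2=0x94
[11] flags=0010 GE?T → r3=0xfc

FIX = (r0, 0x77)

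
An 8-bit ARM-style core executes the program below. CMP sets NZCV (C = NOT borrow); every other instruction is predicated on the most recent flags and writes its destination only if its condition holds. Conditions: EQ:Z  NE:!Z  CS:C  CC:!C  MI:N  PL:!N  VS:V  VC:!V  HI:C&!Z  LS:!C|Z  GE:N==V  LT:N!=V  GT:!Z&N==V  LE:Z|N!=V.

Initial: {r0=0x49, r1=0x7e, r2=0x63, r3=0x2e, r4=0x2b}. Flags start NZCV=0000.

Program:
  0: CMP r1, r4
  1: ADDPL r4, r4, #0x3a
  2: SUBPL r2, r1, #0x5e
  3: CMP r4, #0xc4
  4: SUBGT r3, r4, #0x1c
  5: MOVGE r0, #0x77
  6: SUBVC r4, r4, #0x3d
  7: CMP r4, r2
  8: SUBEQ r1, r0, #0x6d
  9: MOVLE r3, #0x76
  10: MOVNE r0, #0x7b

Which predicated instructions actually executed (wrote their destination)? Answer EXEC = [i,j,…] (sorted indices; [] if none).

EXEC = [1,2,4,5,10]

0: ✓ CMP  NZCV=0010
1: ✓ ADDPL  r4←0x65
2: ✓ SUBPL  r2←0x20
3: ✓ CMP  NZCV=1001
4: ✓ SUBGT  r3←0x49
5: ✓ MOVGE  r0←0x77
6: · SUBVC
7: ✓ CMP  NZCV=0010
8: · SUBEQ
9: · MOVLE
10: ✓ MOVNE  r0←0x7b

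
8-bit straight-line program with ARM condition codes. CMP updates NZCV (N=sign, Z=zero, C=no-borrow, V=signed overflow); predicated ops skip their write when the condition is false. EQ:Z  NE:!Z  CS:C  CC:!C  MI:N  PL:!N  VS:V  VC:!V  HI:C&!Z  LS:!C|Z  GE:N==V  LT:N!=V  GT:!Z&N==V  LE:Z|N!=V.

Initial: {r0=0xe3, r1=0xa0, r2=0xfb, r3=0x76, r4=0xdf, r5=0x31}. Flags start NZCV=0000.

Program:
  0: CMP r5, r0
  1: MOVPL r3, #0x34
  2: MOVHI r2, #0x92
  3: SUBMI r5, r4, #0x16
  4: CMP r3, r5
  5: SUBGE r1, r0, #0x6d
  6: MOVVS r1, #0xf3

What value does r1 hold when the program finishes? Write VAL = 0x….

VAL = 0x76

[0] flags=0000 → (cmp)
[1] flags=0000 PL?T → r3=0x34
[2] flags=0000 HI?F → skip
[3] flags=0000 MI?F → skip
[4] flags=0010 → (cmp)
[5] flags=0010 GE?T → r1=0x76
[6] flags=0010 VS?F → skip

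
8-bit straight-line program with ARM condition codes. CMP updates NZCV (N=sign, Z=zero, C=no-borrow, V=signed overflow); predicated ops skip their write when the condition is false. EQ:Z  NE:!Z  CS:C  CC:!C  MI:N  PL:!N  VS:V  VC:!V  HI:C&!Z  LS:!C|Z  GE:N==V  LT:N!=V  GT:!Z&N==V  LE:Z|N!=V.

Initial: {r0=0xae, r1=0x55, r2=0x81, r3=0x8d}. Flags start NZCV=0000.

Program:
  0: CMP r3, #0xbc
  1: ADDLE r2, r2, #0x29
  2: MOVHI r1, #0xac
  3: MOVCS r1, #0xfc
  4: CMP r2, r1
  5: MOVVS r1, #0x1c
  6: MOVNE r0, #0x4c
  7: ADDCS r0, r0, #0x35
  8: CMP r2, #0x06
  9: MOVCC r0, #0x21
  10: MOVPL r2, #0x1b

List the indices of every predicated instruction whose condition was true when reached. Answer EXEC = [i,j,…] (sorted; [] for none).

[0] flags=1000 → (cmp)
[1] flags=1000 LE?T → r2=0xaa
[2] flags=1000 HI?F → skip
[3] flags=1000 CS?F → skip
[4] flags=0011 → (cmp)
[5] flags=0011 VS?T → r1=0x1c
[6] flags=0011 NE?T → r0=0x4c
[7] flags=0011 CS?T → r0=0x81
[8] flags=1010 → (cmp)
[9] flags=1010 CC?F → skip
[10] flags=1010 PL?F → skip

EXEC = [1,5,6,7]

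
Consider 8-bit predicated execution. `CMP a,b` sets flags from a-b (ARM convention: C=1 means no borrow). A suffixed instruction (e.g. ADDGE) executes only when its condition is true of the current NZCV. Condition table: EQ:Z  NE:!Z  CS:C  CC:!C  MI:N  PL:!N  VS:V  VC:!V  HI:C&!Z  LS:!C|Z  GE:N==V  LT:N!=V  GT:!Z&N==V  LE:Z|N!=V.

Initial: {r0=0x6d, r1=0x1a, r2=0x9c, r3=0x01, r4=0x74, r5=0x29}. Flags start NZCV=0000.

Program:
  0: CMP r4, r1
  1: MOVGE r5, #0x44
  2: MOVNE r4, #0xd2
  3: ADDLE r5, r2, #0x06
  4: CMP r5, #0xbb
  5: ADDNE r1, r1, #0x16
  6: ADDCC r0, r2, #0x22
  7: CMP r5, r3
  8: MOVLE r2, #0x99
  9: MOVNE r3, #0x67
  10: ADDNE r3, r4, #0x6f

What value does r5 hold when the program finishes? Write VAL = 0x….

VAL = 0x44

[0] flags=0010 → (cmp)
[1] flags=0010 GE?T → r5=0x44
[2] flags=0010 NE?T → r4=0xd2
[3] flags=0010 LE?F → skip
[4] flags=1001 → (cmp)
[5] flags=1001 NE?T → r1=0x30
[6] flags=1001 CC?T → r0=0xbe
[7] flags=0010 → (cmp)
[8] flags=0010 LE?F → skip
[9] flags=0010 NE?T → r3=0x67
[10] flags=0010 NE?T → r3=0x41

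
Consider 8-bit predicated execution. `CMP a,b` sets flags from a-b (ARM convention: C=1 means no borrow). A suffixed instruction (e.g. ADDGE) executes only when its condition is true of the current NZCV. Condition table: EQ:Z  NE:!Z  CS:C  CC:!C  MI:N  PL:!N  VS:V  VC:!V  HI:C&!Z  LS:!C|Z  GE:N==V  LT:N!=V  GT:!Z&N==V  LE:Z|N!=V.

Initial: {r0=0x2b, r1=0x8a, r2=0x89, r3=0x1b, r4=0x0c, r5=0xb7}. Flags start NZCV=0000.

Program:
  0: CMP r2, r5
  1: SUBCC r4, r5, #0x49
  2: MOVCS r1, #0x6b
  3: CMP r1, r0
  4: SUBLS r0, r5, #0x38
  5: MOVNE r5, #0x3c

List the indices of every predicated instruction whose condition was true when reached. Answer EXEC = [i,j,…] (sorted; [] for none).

[0] flags=1000 → (cmp)
[1] flags=1000 CC?T → r4=0x6e
[2] flags=1000 CS?F → skip
[3] flags=0011 → (cmp)
[4] flags=0011 LS?F → skip
[5] flags=0011 NE?T → r5=0x3c

EXEC = [1,5]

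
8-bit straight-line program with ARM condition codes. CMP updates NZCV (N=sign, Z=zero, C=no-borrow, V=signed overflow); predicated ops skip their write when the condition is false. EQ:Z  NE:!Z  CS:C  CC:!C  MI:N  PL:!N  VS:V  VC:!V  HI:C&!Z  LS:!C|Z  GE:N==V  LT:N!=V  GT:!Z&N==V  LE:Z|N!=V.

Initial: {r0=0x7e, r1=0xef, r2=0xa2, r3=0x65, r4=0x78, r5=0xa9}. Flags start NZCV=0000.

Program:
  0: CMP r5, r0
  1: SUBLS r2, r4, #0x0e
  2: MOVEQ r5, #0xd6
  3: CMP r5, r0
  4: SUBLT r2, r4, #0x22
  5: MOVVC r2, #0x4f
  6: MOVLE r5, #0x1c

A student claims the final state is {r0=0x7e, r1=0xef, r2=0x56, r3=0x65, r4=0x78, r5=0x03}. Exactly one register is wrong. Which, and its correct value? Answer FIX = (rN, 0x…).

FIX = (r5, 0x1c)

0: ✓ CMP  NZCV=0011
1: · SUBLS
2: · MOVEQ
3: ✓ CMP  NZCV=0011
4: ✓ SUBLT  r2←0x56
5: · MOVVC
6: ✓ MOVLE  r5←0x1c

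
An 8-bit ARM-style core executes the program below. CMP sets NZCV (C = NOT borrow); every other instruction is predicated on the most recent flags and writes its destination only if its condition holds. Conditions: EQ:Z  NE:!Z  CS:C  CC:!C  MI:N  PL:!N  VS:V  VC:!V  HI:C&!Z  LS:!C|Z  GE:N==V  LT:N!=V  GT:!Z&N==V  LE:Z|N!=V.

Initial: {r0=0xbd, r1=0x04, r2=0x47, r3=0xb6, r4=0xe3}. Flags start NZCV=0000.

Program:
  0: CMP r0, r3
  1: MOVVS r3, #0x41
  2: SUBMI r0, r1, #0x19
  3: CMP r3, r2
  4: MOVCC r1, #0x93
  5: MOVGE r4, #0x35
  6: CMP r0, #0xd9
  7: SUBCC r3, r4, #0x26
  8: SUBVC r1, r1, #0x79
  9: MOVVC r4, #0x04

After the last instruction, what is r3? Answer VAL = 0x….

0: ✓ CMP  NZCV=0010
1: · MOVVS
2: · SUBMI
3: ✓ CMP  NZCV=0011
4: · MOVCC
5: · MOVGE
6: ✓ CMP  NZCV=1000
7: ✓ SUBCC  r3←0xbd
8: ✓ SUBVC  r1←0x8b
9: ✓ MOVVC  r4←0x04

VAL = 0xbd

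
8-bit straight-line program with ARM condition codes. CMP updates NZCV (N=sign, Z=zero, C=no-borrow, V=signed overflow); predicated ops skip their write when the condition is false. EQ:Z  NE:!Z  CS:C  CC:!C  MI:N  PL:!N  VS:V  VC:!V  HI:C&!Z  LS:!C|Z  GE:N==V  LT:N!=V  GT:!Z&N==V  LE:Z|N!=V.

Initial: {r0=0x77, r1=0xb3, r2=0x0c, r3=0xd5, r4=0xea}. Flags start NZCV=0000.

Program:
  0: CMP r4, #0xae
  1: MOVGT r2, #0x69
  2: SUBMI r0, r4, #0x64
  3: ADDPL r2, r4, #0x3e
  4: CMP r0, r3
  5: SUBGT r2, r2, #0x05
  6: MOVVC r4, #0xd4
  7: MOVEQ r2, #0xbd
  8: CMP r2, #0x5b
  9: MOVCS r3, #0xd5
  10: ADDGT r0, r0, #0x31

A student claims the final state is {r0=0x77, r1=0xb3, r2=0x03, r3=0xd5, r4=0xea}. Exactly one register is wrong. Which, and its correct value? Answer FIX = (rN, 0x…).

FIX = (r2, 0x23)

0: ✓ CMP  NZCV=0010
1: ✓ MOVGT  r2←0x69
2: · SUBMI
3: ✓ ADDPL  r2←0x28
4: ✓ CMP  NZCV=1001
5: ✓ SUBGT  r2←0x23
6: · MOVVC
7: · MOVEQ
8: ✓ CMP  NZCV=1000
9: · MOVCS
10: · ADDGT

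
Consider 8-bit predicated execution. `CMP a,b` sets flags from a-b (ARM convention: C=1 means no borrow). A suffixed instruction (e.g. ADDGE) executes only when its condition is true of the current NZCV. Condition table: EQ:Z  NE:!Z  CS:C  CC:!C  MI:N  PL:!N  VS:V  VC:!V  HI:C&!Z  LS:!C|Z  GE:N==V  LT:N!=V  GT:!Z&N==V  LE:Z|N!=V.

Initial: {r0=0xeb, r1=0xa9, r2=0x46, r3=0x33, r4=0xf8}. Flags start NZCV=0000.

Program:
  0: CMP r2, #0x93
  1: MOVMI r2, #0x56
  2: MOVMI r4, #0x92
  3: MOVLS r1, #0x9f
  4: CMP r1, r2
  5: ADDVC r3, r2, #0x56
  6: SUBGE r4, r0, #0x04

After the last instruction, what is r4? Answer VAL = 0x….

[0] flags=1001 → (cmp)
[1] flags=1001 MI?T → r2=0x56
[2] flags=1001 MI?T → r4=0x92
[3] flags=1001 LS?T → r1=0x9f
[4] flags=0011 → (cmp)
[5] flags=0011 VC?F → skip
[6] flags=0011 GE?F → skip

VAL = 0x92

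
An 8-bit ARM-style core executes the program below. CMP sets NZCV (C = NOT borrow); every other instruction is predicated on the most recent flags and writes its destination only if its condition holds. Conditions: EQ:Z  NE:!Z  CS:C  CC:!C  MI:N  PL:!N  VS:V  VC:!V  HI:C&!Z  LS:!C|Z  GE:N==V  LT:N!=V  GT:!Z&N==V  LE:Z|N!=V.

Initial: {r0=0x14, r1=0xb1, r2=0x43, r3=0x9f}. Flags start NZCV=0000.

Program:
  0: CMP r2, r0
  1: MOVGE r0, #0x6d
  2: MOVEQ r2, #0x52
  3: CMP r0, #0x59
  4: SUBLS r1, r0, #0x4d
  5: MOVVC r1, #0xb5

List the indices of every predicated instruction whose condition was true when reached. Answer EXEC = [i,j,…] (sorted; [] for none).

EXEC = [1,5]

0: ✓ CMP  NZCV=0010
1: ✓ MOVGE  r0←0x6d
2: · MOVEQ
3: ✓ CMP  NZCV=0010
4: · SUBLS
5: ✓ MOVVC  r1←0xb5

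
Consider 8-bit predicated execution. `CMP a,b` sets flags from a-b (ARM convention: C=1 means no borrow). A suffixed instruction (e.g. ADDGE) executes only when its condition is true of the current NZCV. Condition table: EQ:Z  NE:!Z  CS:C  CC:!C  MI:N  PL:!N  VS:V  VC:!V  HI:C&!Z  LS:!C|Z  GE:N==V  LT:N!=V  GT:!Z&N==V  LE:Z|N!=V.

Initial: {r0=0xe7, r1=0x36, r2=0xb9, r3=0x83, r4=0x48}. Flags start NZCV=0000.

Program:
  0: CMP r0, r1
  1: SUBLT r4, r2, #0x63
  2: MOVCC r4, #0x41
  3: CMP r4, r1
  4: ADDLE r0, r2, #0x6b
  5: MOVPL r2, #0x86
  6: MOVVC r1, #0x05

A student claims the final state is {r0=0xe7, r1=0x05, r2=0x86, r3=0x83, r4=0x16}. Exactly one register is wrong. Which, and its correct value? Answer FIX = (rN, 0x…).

FIX = (r4, 0x56)

[0] flags=1010 → (cmp)
[1] flags=1010 LT?T → r4=0x56
[2] flags=1010 CC?F → skip
[3] flags=0010 → (cmp)
[4] flags=0010 LE?F → skip
[5] flags=0010 PL?T → r2=0x86
[6] flags=0010 VC?T → r1=0x05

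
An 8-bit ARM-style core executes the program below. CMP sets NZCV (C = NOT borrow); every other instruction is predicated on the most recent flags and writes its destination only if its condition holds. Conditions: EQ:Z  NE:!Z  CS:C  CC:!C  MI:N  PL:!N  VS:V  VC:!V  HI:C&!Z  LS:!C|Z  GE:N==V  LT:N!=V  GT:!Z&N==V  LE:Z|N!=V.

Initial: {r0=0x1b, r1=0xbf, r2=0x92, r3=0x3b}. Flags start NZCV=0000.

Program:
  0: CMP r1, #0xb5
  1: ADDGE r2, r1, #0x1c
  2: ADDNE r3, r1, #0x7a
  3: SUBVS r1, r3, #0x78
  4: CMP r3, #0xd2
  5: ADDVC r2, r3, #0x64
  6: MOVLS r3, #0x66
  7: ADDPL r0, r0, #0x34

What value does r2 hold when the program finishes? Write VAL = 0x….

VAL = 0x9d

[0] flags=0010 → (cmp)
[1] flags=0010 GE?T → r2=0xdb
[2] flags=0010 NE?T → r3=0x39
[3] flags=0010 VS?F → skip
[4] flags=0000 → (cmp)
[5] flags=0000 VC?T → r2=0x9d
[6] flags=0000 LS?T → r3=0x66
[7] flags=0000 PL?T → r0=0x4f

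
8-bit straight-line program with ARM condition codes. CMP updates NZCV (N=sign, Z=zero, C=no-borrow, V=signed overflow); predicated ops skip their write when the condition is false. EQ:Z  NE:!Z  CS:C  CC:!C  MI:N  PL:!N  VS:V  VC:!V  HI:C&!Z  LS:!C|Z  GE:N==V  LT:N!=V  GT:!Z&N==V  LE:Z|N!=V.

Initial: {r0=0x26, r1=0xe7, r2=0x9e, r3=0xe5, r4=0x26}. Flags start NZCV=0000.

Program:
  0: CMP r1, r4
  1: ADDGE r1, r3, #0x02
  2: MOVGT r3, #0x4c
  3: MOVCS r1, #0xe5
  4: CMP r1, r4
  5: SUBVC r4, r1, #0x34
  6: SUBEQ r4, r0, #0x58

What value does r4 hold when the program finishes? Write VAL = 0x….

VAL = 0xb1

[0] flags=1010 → (cmp)
[1] flags=1010 GE?F → skip
[2] flags=1010 GT?F → skip
[3] flags=1010 CS?T → r1=0xe5
[4] flags=1010 → (cmp)
[5] flags=1010 VC?T → r4=0xb1
[6] flags=1010 EQ?F → skip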